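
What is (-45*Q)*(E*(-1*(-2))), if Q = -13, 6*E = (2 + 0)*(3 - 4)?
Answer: -390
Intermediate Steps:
E = -⅓ (E = ((2 + 0)*(3 - 4))/6 = (2*(-1))/6 = (⅙)*(-2) = -⅓ ≈ -0.33333)
(-45*Q)*(E*(-1*(-2))) = (-45*(-13))*(-(-1)*(-2)/3) = 585*(-⅓*2) = 585*(-⅔) = -390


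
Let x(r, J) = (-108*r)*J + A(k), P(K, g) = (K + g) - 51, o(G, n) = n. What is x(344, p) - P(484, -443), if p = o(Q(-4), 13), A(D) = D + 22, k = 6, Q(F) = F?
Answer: -482938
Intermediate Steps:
A(D) = 22 + D
P(K, g) = -51 + K + g
p = 13
x(r, J) = 28 - 108*J*r (x(r, J) = (-108*r)*J + (22 + 6) = -108*J*r + 28 = 28 - 108*J*r)
x(344, p) - P(484, -443) = (28 - 108*13*344) - (-51 + 484 - 443) = (28 - 482976) - 1*(-10) = -482948 + 10 = -482938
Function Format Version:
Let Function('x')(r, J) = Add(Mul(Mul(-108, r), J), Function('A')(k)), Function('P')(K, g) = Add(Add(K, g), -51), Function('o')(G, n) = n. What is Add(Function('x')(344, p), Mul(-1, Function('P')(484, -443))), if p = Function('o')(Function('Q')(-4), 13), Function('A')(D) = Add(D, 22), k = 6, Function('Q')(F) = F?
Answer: -482938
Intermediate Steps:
Function('A')(D) = Add(22, D)
Function('P')(K, g) = Add(-51, K, g)
p = 13
Function('x')(r, J) = Add(28, Mul(-108, J, r)) (Function('x')(r, J) = Add(Mul(Mul(-108, r), J), Add(22, 6)) = Add(Mul(-108, J, r), 28) = Add(28, Mul(-108, J, r)))
Add(Function('x')(344, p), Mul(-1, Function('P')(484, -443))) = Add(Add(28, Mul(-108, 13, 344)), Mul(-1, Add(-51, 484, -443))) = Add(Add(28, -482976), Mul(-1, -10)) = Add(-482948, 10) = -482938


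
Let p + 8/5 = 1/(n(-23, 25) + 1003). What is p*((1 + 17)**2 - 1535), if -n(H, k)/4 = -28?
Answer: 2159213/1115 ≈ 1936.5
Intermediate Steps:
n(H, k) = 112 (n(H, k) = -4*(-28) = 112)
p = -1783/1115 (p = -8/5 + 1/(112 + 1003) = -8/5 + 1/1115 = -1783/1115 ≈ -1.5991)
p*((1 + 17)**2 - 1535) = -1783*((1 + 17)**2 - 1535)/1115 = -1783*(18**2 - 1535)/1115 = -1783*(324 - 1535)/1115 = -1783/1115*(-1211) = 2159213/1115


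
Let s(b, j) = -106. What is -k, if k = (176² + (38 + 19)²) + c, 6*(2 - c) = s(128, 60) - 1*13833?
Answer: -219301/6 ≈ -36550.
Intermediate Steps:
c = 13951/6 (c = 2 - (-106 - 1*13833)/6 = 2 - (-106 - 13833)/6 = 2 - ⅙*(-13939) = 2 + 13939/6 = 13951/6 ≈ 2325.2)
k = 219301/6 (k = (176² + (38 + 19)²) + 13951/6 = (30976 + 57²) + 13951/6 = (30976 + 3249) + 13951/6 = 34225 + 13951/6 = 219301/6 ≈ 36550.)
-k = -1*219301/6 = -219301/6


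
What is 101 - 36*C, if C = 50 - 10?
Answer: -1339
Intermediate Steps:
C = 40
101 - 36*C = 101 - 36*40 = 101 - 1440 = -1339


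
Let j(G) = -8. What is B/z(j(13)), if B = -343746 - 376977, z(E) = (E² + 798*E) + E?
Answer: 720723/6328 ≈ 113.89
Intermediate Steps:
z(E) = E² + 799*E
B = -720723
B/z(j(13)) = -720723*(-1/(8*(799 - 8))) = -720723/((-8*791)) = -720723/(-6328) = -720723*(-1/6328) = 720723/6328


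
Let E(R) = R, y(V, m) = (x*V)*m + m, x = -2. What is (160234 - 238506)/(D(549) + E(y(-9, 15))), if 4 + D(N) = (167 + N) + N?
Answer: -39136/773 ≈ -50.629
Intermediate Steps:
D(N) = 163 + 2*N (D(N) = -4 + ((167 + N) + N) = -4 + (167 + 2*N) = 163 + 2*N)
y(V, m) = m - 2*V*m (y(V, m) = (-2*V)*m + m = -2*V*m + m = m - 2*V*m)
(160234 - 238506)/(D(549) + E(y(-9, 15))) = (160234 - 238506)/((163 + 2*549) + 15*(1 - 2*(-9))) = -78272/((163 + 1098) + 15*(1 + 18)) = -78272/(1261 + 15*19) = -78272/(1261 + 285) = -78272/1546 = -78272*1/1546 = -39136/773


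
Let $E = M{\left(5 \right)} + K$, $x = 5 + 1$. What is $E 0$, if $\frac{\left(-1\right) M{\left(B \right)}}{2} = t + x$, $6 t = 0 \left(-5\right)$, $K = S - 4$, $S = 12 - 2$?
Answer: $0$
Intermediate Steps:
$x = 6$
$S = 10$ ($S = 12 - 2 = 10$)
$K = 6$ ($K = 10 - 4 = 6$)
$t = 0$ ($t = \frac{0 \left(-5\right)}{6} = \frac{1}{6} \cdot 0 = 0$)
$M{\left(B \right)} = -12$ ($M{\left(B \right)} = - 2 \left(0 + 6\right) = \left(-2\right) 6 = -12$)
$E = -6$ ($E = -12 + 6 = -6$)
$E 0 = \left(-6\right) 0 = 0$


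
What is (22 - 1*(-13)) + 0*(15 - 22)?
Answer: 35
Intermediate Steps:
(22 - 1*(-13)) + 0*(15 - 22) = (22 + 13) + 0*(-7) = 35 + 0 = 35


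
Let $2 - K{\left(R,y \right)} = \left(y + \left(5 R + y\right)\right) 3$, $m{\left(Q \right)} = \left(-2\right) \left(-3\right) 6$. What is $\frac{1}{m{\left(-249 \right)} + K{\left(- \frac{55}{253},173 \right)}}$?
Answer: $- \frac{23}{22925} \approx -0.0010033$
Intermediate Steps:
$m{\left(Q \right)} = 36$ ($m{\left(Q \right)} = 6 \cdot 6 = 36$)
$K{\left(R,y \right)} = 2 - 15 R - 6 y$ ($K{\left(R,y \right)} = 2 - \left(y + \left(5 R + y\right)\right) 3 = 2 - \left(y + \left(y + 5 R\right)\right) 3 = 2 - \left(2 y + 5 R\right) 3 = 2 - \left(6 y + 15 R\right) = 2 - 15 R - 6 y$)
$\frac{1}{m{\left(-249 \right)} + K{\left(- \frac{55}{253},173 \right)}} = \frac{1}{36 - \left(1036 + 15 \left(-55\right) \frac{1}{253}\right)} = \frac{1}{36 - \frac{23753}{23}} = \frac{1}{- \frac{22925}{23}} = - \frac{23}{22925}$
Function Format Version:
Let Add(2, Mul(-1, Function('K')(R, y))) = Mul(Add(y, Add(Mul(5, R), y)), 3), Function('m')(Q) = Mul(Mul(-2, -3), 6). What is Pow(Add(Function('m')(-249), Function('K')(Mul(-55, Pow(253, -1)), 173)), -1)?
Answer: Rational(-23, 22925) ≈ -0.0010033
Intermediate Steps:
Function('m')(Q) = 36 (Function('m')(Q) = Mul(6, 6) = 36)
Function('K')(R, y) = Add(2, Mul(-15, R), Mul(-6, y)) (Function('K')(R, y) = Add(2, Mul(-1, Mul(Add(y, Add(Mul(5, R), y)), 3))) = Add(2, Mul(-1, Mul(Add(y, Add(y, Mul(5, R))), 3))) = Add(2, Mul(-1, Mul(Add(Mul(2, y), Mul(5, R)), 3))) = Add(2, Mul(-1, Add(Mul(6, y), Mul(15, R)))) = Add(2, Add(Mul(-15, R), Mul(-6, y))) = Add(2, Mul(-15, R), Mul(-6, y)))
Pow(Add(Function('m')(-249), Function('K')(Mul(-55, Pow(253, -1)), 173)), -1) = Pow(Add(36, Add(2, Mul(-15, Mul(-55, Pow(253, -1))), Mul(-6, 173))), -1) = Pow(Add(36, Add(2, Mul(-15, Mul(-55, Rational(1, 253))), -1038)), -1) = Pow(Add(36, Add(2, Mul(-15, Rational(-5, 23)), -1038)), -1) = Pow(Add(36, Add(2, Rational(75, 23), -1038)), -1) = Pow(Add(36, Rational(-23753, 23)), -1) = Pow(Rational(-22925, 23), -1) = Rational(-23, 22925)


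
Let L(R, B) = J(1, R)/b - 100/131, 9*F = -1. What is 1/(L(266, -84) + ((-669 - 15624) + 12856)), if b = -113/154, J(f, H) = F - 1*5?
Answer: -133227/457074895 ≈ -0.00029148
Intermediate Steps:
F = -1/9 (F = (1/9)*(-1) = -1/9 ≈ -0.11111)
J(f, H) = -46/9 (J(f, H) = -1/9 - 1*5 = -1/9 - 5 = -46/9)
b = -113/154 (b = -113*1/154 = -113/154 ≈ -0.73377)
L(R, B) = 826304/133227 (L(R, B) = -46/(9*(-113/154)) - 100/131 = -46/9*(-154/113) - 100*1/131 = 7084/1017 - 100/131 = 826304/133227)
1/(L(266, -84) + ((-669 - 15624) + 12856)) = 1/(826304/133227 + ((-669 - 15624) + 12856)) = 1/(826304/133227 + (-16293 + 12856)) = 1/(826304/133227 - 3437) = 1/(-457074895/133227) = -133227/457074895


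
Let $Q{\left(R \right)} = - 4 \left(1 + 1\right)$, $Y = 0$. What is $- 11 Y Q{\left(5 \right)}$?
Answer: $0$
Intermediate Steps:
$Q{\left(R \right)} = -8$ ($Q{\left(R \right)} = \left(-4\right) 2 = -8$)
$- 11 Y Q{\left(5 \right)} = \left(-11\right) 0 \left(-8\right) = 0 \left(-8\right) = 0$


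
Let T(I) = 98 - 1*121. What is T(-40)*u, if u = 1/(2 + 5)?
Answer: -23/7 ≈ -3.2857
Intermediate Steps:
T(I) = -23 (T(I) = 98 - 121 = -23)
u = 1/7 ≈ 0.14286
T(-40)*u = -23*1/7 = -23/7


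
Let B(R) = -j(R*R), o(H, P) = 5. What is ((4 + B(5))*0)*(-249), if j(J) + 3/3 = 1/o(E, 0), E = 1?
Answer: 0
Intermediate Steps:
j(J) = -⅘ (j(J) = -1 + 1/5 = -1 + ⅕ = -⅘)
B(R) = ⅘ (B(R) = -1*(-⅘) = ⅘)
((4 + B(5))*0)*(-249) = ((4 + ⅘)*0)*(-249) = ((24/5)*0)*(-249) = 0*(-249) = 0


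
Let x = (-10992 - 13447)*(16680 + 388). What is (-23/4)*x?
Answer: 2398467899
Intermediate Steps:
x = -417124852 (x = -24439*17068 = -417124852)
(-23/4)*x = -23/4*(-417124852) = 2398467899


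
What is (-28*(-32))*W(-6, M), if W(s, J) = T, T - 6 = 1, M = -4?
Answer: 6272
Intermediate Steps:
T = 7 (T = 6 + 1 = 7)
W(s, J) = 7
(-28*(-32))*W(-6, M) = -28*(-32)*7 = 896*7 = 6272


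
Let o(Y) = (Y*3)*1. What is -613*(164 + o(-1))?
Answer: -98693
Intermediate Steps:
o(Y) = 3*Y (o(Y) = (3*Y)*1 = 3*Y)
-613*(164 + o(-1)) = -613*(164 + 3*(-1)) = -613*(164 - 3) = -613*161 = -98693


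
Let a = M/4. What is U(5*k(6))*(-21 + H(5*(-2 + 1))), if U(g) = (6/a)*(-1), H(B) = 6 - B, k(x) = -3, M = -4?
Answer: -60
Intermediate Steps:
a = -1 (a = -4/4 = -4*¼ = -1)
U(g) = 6 (U(g) = (6/(-1))*(-1) = (6*(-1))*(-1) = -6*(-1) = 6)
U(5*k(6))*(-21 + H(5*(-2 + 1))) = 6*(-21 + (6 - 5*(-2 + 1))) = 6*(-21 + (6 - 5*(-1))) = 6*(-21 + (6 - 1*(-5))) = 6*(-21 + (6 + 5)) = 6*(-21 + 11) = 6*(-10) = -60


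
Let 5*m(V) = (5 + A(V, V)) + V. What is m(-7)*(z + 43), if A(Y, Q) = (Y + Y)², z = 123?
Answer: 32204/5 ≈ 6440.8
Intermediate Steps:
A(Y, Q) = 4*Y² (A(Y, Q) = (2*Y)² = 4*Y²)
m(V) = 1 + V/5 + 4*V²/5 (m(V) = ((5 + 4*V²) + V)/5 = (5 + V + 4*V²)/5 = 1 + V/5 + 4*V²/5)
m(-7)*(z + 43) = (1 + (⅕)*(-7) + (⅘)*(-7)²)*(123 + 43) = (1 - 7/5 + (⅘)*49)*166 = (1 - 7/5 + 196/5)*166 = (194/5)*166 = 32204/5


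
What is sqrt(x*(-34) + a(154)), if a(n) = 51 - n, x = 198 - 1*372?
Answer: sqrt(5813) ≈ 76.243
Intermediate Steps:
x = -174 (x = 198 - 372 = -174)
sqrt(x*(-34) + a(154)) = sqrt(-174*(-34) + (51 - 1*154)) = sqrt(5916 + (51 - 154)) = sqrt(5916 - 103) = sqrt(5813)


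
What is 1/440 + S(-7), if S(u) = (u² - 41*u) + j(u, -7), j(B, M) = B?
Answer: 144761/440 ≈ 329.00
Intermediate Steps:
S(u) = u² - 40*u (S(u) = (u² - 41*u) + u = u² - 40*u)
1/440 + S(-7) = 1/440 - 7*(-40 - 7) = 1/440 - 7*(-47) = 1/440 + 329 = 144761/440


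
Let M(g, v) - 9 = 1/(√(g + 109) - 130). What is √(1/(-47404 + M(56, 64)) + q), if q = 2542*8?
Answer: √(125297233806 - 963824719*√165)/√(6161351 - 47395*√165) ≈ 142.60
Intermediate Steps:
q = 20336
M(g, v) = 9 + 1/(-130 + √(109 + g)) (M(g, v) = 9 + 1/(√(g + 109) - 130) = 9 + 1/(√(109 + g) - 130) = 9 + 1/(-130 + √(109 + g)))
√(1/(-47404 + M(56, 64)) + q) = √(1/(-47404 + (-1169 + 9*√(109 + 56))/(-130 + √(109 + 56))) + 20336) = √(1/(-47404 + (-1169 + 9*√165)/(-130 + √165)) + 20336) = √(20336 + 1/(-47404 + (-1169 + 9*√165)/(-130 + √165)))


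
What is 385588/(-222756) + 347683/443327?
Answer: -64745912/68389023 ≈ -0.94673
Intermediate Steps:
385588/(-222756) + 347683/443327 = 385588*(-1/222756) + 347683*(1/443327) = -96397/55689 + 347683/443327 = -64745912/68389023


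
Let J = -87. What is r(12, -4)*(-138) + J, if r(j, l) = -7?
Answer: 879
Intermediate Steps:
r(12, -4)*(-138) + J = -7*(-138) - 87 = 966 - 87 = 879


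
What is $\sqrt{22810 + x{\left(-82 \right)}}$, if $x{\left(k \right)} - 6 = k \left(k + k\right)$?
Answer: $2 \sqrt{9066} \approx 190.43$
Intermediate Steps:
$x{\left(k \right)} = 6 + 2 k^{2}$ ($x{\left(k \right)} = 6 + k \left(k + k\right) = 6 + k 2 k = 6 + 2 k^{2}$)
$\sqrt{22810 + x{\left(-82 \right)}} = \sqrt{22810 + \left(6 + 2 \left(-82\right)^{2}\right)} = \sqrt{22810 + \left(6 + 2 \cdot 6724\right)} = \sqrt{22810 + \left(6 + 13448\right)} = \sqrt{22810 + 13454} = \sqrt{36264} = 2 \sqrt{9066}$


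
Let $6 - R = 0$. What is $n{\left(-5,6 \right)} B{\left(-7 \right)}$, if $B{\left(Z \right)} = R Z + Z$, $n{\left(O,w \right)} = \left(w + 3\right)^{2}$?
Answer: $-3969$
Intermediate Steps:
$R = 6$ ($R = 6 - 0 = 6 + 0 = 6$)
$n{\left(O,w \right)} = \left(3 + w\right)^{2}$
$B{\left(Z \right)} = 7 Z$ ($B{\left(Z \right)} = 6 Z + Z = 7 Z$)
$n{\left(-5,6 \right)} B{\left(-7 \right)} = \left(3 + 6\right)^{2} \cdot 7 \left(-7\right) = 9^{2} \left(-49\right) = 81 \left(-49\right) = -3969$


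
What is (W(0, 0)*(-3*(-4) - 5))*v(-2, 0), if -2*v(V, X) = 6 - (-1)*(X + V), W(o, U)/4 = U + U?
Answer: 0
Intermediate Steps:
W(o, U) = 8*U (W(o, U) = 4*(U + U) = 4*(2*U) = 8*U)
v(V, X) = -3 - V/2 - X/2 (v(V, X) = -(6 - (-1)*(X + V))/2 = -(6 - (-1)*(V + X))/2 = -(6 - (-V - X))/2 = -(6 + (V + X))/2 = -(6 + V + X)/2 = -3 - V/2 - X/2)
(W(0, 0)*(-3*(-4) - 5))*v(-2, 0) = ((8*0)*(-3*(-4) - 5))*(-3 - ½*(-2) - ½*0) = (0*(12 - 5))*(-3 + 1 + 0) = (0*7)*(-2) = 0*(-2) = 0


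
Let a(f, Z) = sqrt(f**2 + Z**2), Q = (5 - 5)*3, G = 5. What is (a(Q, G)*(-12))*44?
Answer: -2640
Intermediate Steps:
Q = 0 (Q = 0*3 = 0)
a(f, Z) = sqrt(Z**2 + f**2)
(a(Q, G)*(-12))*44 = (sqrt(5**2 + 0**2)*(-12))*44 = (sqrt(25 + 0)*(-12))*44 = (sqrt(25)*(-12))*44 = (5*(-12))*44 = -60*44 = -2640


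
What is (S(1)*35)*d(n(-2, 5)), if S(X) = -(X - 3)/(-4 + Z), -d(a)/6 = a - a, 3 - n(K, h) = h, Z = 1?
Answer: 0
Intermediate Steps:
n(K, h) = 3 - h
d(a) = 0 (d(a) = -6*(a - a) = -6*0 = 0)
S(X) = -1 + X/3 (S(X) = -(X - 3)/(-4 + 1) = -(-3 + X)/(-3) = -(-3 + X)*(-1)/3 = -(1 - X/3) = -1 + X/3)
(S(1)*35)*d(n(-2, 5)) = ((-1 + (1/3)*1)*35)*0 = ((-1 + 1/3)*35)*0 = -2/3*35*0 = -70/3*0 = 0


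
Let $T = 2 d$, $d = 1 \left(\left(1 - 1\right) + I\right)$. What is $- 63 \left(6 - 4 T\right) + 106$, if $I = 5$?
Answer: $2248$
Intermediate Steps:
$d = 5$ ($d = 1 \left(\left(1 - 1\right) + 5\right) = 1 \left(0 + 5\right) = 1 \cdot 5 = 5$)
$T = 10$ ($T = 2 \cdot 5 = 10$)
$- 63 \left(6 - 4 T\right) + 106 = - 63 \left(6 - 40\right) + 106 = \left(-63\right) \left(-34\right) + 106 = 2142 + 106 = 2248$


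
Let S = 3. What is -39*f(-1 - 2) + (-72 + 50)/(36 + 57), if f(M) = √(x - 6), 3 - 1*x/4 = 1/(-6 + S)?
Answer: -22/93 - 13*√66 ≈ -105.85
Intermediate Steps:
x = 40/3 (x = 12 - 4/(-6 + 3) = 12 - 4/(-3) = 12 - 4*(-⅓) = 12 + 4/3 = 40/3 ≈ 13.333)
f(M) = √66/3 (f(M) = √(40/3 - 6) = √(22/3) = √66/3)
-39*f(-1 - 2) + (-72 + 50)/(36 + 57) = -13*√66 + (-72 + 50)/(36 + 57) = -13*√66 - 22/93 = -22/93 - 13*√66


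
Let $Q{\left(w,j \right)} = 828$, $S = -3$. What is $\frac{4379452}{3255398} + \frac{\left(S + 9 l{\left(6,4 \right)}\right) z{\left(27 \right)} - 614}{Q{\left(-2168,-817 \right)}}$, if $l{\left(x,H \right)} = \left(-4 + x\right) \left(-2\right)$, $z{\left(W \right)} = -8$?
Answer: $\frac{660764015}{673867386} \approx 0.98055$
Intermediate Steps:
$l{\left(x,H \right)} = 8 - 2 x$
$\frac{4379452}{3255398} + \frac{\left(S + 9 l{\left(6,4 \right)}\right) z{\left(27 \right)} - 614}{Q{\left(-2168,-817 \right)}} = \frac{4379452}{3255398} + \frac{\left(-3 + 9 \left(8 - 12\right)\right) \left(-8\right) - 614}{828} = 4379452 \cdot \frac{1}{3255398} + \left(\left(-3 + 9 \left(8 - 12\right)\right) \left(-8\right) - 614\right) \frac{1}{828} = \frac{2189726}{1627699} + \left(\left(-3 + 9 \left(-4\right)\right) \left(-8\right) - 614\right) \frac{1}{828} = \frac{2189726}{1627699} + \left(\left(-3 - 36\right) \left(-8\right) - 614\right) \frac{1}{828} = \frac{2189726}{1627699} + \left(\left(-39\right) \left(-8\right) - 614\right) \frac{1}{828} = \frac{2189726}{1627699} + \left(312 - 614\right) \frac{1}{828} = \frac{2189726}{1627699} - \frac{151}{414} = \frac{660764015}{673867386}$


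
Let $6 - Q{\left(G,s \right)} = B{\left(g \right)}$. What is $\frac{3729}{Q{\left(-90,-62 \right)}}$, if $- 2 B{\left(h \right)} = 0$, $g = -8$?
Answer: $\frac{1243}{2} \approx 621.5$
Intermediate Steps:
$B{\left(h \right)} = 0$ ($B{\left(h \right)} = \left(- \frac{1}{2}\right) 0 = 0$)
$Q{\left(G,s \right)} = 6$ ($Q{\left(G,s \right)} = 6 - 0 = 6 + 0 = 6$)
$\frac{3729}{Q{\left(-90,-62 \right)}} = \frac{3729}{6} = 3729 \cdot \frac{1}{6} = \frac{1243}{2}$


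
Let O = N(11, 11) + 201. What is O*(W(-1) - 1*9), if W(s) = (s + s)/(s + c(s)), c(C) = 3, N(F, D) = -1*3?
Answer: -1980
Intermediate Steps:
N(F, D) = -3
W(s) = 2*s/(3 + s) (W(s) = (s + s)/(s + 3) = (2*s)/(3 + s) = 2*s/(3 + s))
O = 198 (O = -3 + 201 = 198)
O*(W(-1) - 1*9) = 198*(2*(-1)/(3 - 1) - 1*9) = 198*(2*(-1)/2 - 9) = 198*(2*(-1)*(1/2) - 9) = 198*(-1 - 9) = 198*(-10) = -1980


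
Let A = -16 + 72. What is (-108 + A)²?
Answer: 2704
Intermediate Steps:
A = 56
(-108 + A)² = (-108 + 56)² = (-52)² = 2704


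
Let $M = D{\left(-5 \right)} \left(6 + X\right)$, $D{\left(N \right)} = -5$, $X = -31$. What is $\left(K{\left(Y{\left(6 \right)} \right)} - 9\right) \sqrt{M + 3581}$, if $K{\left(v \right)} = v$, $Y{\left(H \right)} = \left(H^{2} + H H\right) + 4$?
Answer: $67 \sqrt{3706} \approx 4078.8$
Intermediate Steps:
$Y{\left(H \right)} = 4 + 2 H^{2}$ ($Y{\left(H \right)} = \left(H^{2} + H^{2}\right) + 4 = 2 H^{2} + 4 = 4 + 2 H^{2}$)
$M = 125$ ($M = - 5 \left(6 - 31\right) = \left(-5\right) \left(-25\right) = 125$)
$\left(K{\left(Y{\left(6 \right)} \right)} - 9\right) \sqrt{M + 3581} = \left(\left(4 + 2 \cdot 6^{2}\right) - 9\right) \sqrt{125 + 3581} = \left(\left(4 + 2 \cdot 36\right) - 9\right) \sqrt{3706} = \left(\left(4 + 72\right) - 9\right) \sqrt{3706} = \left(76 - 9\right) \sqrt{3706} = 67 \sqrt{3706}$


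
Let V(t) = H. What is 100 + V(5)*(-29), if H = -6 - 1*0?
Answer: 274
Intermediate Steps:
H = -6 (H = -6 + 0 = -6)
V(t) = -6
100 + V(5)*(-29) = 100 - 6*(-29) = 100 + 174 = 274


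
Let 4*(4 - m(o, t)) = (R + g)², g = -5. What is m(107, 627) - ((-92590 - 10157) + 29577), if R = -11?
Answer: 73110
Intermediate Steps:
m(o, t) = -60 (m(o, t) = 4 - (-11 - 5)²/4 = 4 - ¼*(-16)² = 4 - ¼*256 = 4 - 64 = -60)
m(107, 627) - ((-92590 - 10157) + 29577) = -60 - ((-92590 - 10157) + 29577) = -60 - (-102747 + 29577) = -60 - 1*(-73170) = -60 + 73170 = 73110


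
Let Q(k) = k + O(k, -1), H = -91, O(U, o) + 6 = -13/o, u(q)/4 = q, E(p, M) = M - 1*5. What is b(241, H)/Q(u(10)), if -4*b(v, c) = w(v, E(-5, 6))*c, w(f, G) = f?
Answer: 21931/188 ≈ 116.65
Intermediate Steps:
E(p, M) = -5 + M (E(p, M) = M - 5 = -5 + M)
u(q) = 4*q
O(U, o) = -6 - 13/o
Q(k) = 7 + k (Q(k) = k + (-6 - 13/(-1)) = k + (-6 - 13*(-1)) = k + (-6 + 13) = k + 7 = 7 + k)
b(v, c) = -c*v/4 (b(v, c) = -v*c/4 = -c*v/4)
b(241, H)/Q(u(10)) = (-¼*(-91)*241)/(7 + 4*10) = 21931/(4*(7 + 40)) = (21931/4)/47 = (21931/4)*(1/47) = 21931/188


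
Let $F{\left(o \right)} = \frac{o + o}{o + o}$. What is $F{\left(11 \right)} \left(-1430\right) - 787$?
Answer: $-2217$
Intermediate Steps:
$F{\left(o \right)} = 1$ ($F{\left(o \right)} = \frac{2 o}{2 o} = 2 o \frac{1}{2 o} = 1$)
$F{\left(11 \right)} \left(-1430\right) - 787 = 1 \left(-1430\right) - 787 = -1430 - 787 = -2217$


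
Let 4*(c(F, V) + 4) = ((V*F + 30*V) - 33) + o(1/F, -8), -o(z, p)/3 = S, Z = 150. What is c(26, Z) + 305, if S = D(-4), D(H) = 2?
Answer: 9565/4 ≈ 2391.3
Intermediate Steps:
S = 2
o(z, p) = -6 (o(z, p) = -3*2 = -6)
c(F, V) = -55/4 + 15*V/2 + F*V/4 (c(F, V) = -4 + (((V*F + 30*V) - 33) - 6)/4 = -4 + (((F*V + 30*V) - 33) - 6)/4 = -4 + (((30*V + F*V) - 33) - 6)/4 = -4 + ((-33 + 30*V + F*V) - 6)/4 = -4 + (-39 + 30*V + F*V)/4 = -4 + (-39/4 + 15*V/2 + F*V/4) = -55/4 + 15*V/2 + F*V/4)
c(26, Z) + 305 = (-55/4 + (15/2)*150 + (¼)*26*150) + 305 = (-55/4 + 1125 + 975) + 305 = 8345/4 + 305 = 9565/4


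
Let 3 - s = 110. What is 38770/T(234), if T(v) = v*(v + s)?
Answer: 19385/14859 ≈ 1.3046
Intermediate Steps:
s = -107 (s = 3 - 1*110 = 3 - 110 = -107)
T(v) = v*(-107 + v) (T(v) = v*(v - 107) = v*(-107 + v))
38770/T(234) = 38770/((234*(-107 + 234))) = 38770/((234*127)) = 38770/29718 = 38770*(1/29718) = 19385/14859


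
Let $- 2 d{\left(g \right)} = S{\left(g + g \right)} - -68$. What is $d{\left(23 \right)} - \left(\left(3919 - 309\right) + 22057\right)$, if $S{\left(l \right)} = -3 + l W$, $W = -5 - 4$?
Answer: $- \frac{50985}{2} \approx -25493.0$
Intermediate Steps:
$W = -9$ ($W = -5 - 4 = -9$)
$S{\left(l \right)} = -3 - 9 l$ ($S{\left(l \right)} = -3 + l \left(-9\right) = -3 - 9 l$)
$d{\left(g \right)} = - \frac{65}{2} + 9 g$ ($d{\left(g \right)} = - \frac{\left(-3 - 9 \left(g + g\right)\right) - -68}{2} = - \frac{\left(-3 - 9 \cdot 2 g\right) + 68}{2} = - \frac{\left(-3 - 18 g\right) + 68}{2} = - \frac{65 - 18 g}{2} = - \frac{65}{2} + 9 g$)
$d{\left(23 \right)} - \left(\left(3919 - 309\right) + 22057\right) = \left(- \frac{65}{2} + 9 \cdot 23\right) - \left(\left(3919 - 309\right) + 22057\right) = \left(- \frac{65}{2} + 207\right) - \left(3610 + 22057\right) = \frac{349}{2} - 25667 = - \frac{50985}{2}$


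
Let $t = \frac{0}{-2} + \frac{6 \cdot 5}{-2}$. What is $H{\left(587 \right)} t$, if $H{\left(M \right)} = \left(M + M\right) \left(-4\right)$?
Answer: $70440$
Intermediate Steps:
$H{\left(M \right)} = - 8 M$ ($H{\left(M \right)} = 2 M \left(-4\right) = - 8 M$)
$t = -15$ ($t = 0 \left(- \frac{1}{2}\right) + 30 \left(- \frac{1}{2}\right) = 0 - 15 = -15$)
$H{\left(587 \right)} t = \left(-8\right) 587 \left(-15\right) = \left(-4696\right) \left(-15\right) = 70440$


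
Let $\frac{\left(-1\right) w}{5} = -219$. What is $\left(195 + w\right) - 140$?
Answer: $1150$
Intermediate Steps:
$w = 1095$ ($w = \left(-5\right) \left(-219\right) = 1095$)
$\left(195 + w\right) - 140 = \left(195 + 1095\right) - 140 = 1290 - 140 = 1150$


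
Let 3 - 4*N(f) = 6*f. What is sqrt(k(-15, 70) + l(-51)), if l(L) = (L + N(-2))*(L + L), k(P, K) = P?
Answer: sqrt(19218)/2 ≈ 69.314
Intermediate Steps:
N(f) = 3/4 - 3*f/2
l(L) = 2*L*(15/4 + L) (l(L) = (L + (3/4 - 3/2*(-2)))*(L + L) = (L + (3/4 + 3))*(2*L) = (L + 15/4)*(2*L) = (15/4 + L)*(2*L) = 2*L*(15/4 + L))
sqrt(k(-15, 70) + l(-51)) = sqrt(-15 + (1/2)*(-51)*(15 + 4*(-51))) = sqrt(-15 + (1/2)*(-51)*(15 - 204)) = sqrt(-15 + (1/2)*(-51)*(-189)) = sqrt(-15 + 9639/2) = sqrt(9609/2) = sqrt(19218)/2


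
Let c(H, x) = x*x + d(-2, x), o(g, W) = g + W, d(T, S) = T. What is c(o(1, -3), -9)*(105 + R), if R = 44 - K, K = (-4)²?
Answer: 10507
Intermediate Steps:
K = 16
o(g, W) = W + g
c(H, x) = -2 + x² (c(H, x) = x*x - 2 = x² - 2 = -2 + x²)
R = 28 (R = 44 - 1*16 = 44 - 16 = 28)
c(o(1, -3), -9)*(105 + R) = (-2 + (-9)²)*(105 + 28) = (-2 + 81)*133 = 79*133 = 10507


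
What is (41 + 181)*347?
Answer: 77034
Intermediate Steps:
(41 + 181)*347 = 222*347 = 77034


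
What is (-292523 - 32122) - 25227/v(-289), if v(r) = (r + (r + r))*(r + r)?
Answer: -54229358499/167042 ≈ -3.2465e+5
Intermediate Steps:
v(r) = 6*r² (v(r) = (r + 2*r)*(2*r) = (3*r)*(2*r) = 6*r²)
(-292523 - 32122) - 25227/v(-289) = (-292523 - 32122) - 25227/(6*(-289)²) = -324645 - 25227/(6*83521) = -324645 - 25227/501126 = -324645 - 25227*1/501126 = -324645 - 8409/167042 = -54229358499/167042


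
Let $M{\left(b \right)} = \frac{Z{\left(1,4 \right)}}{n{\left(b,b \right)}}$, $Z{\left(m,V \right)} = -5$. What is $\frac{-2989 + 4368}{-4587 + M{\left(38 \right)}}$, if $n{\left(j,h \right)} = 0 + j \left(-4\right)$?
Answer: $- \frac{209608}{697219} \approx -0.30063$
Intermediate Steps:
$n{\left(j,h \right)} = - 4 j$ ($n{\left(j,h \right)} = 0 - 4 j = - 4 j$)
$M{\left(b \right)} = \frac{5}{4 b}$ ($M{\left(b \right)} = - \frac{5}{\left(-4\right) b} = - 5 \left(- \frac{1}{4 b}\right) = \frac{5}{4 b}$)
$\frac{-2989 + 4368}{-4587 + M{\left(38 \right)}} = \frac{-2989 + 4368}{-4587 + \frac{5}{4 \cdot 38}} = \frac{1379}{-4587 + \frac{5}{4} \cdot \frac{1}{38}} = \frac{1379}{-4587 + \frac{5}{152}} = \frac{1379}{- \frac{697219}{152}} = 1379 \left(- \frac{152}{697219}\right) = - \frac{209608}{697219}$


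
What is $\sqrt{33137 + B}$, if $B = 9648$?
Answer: $\sqrt{42785} \approx 206.85$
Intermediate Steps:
$\sqrt{33137 + B} = \sqrt{33137 + 9648} = \sqrt{42785}$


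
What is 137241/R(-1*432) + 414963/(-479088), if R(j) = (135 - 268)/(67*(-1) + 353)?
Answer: -696470475021/2359952 ≈ -2.9512e+5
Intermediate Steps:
R(j) = -133/286 (R(j) = -133/(-67 + 353) = -133/286)
137241/R(-1*432) + 414963/(-479088) = 137241/(-133/286) + 414963/(-479088) = 137241*(-286/133) + 414963*(-1/479088) = -39250926/133 - 15369/17744 = -696470475021/2359952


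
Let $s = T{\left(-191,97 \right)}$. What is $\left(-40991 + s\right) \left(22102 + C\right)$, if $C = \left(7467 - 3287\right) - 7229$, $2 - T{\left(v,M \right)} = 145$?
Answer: $-783726102$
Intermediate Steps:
$T{\left(v,M \right)} = -143$ ($T{\left(v,M \right)} = 2 - 145 = -143$)
$C = -3049$ ($C = 4180 - 7229 = -3049$)
$s = -143$
$\left(-40991 + s\right) \left(22102 + C\right) = \left(-40991 - 143\right) \left(22102 - 3049\right) = \left(-41134\right) 19053 = -783726102$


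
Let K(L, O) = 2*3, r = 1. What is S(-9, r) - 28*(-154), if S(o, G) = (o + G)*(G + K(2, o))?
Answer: 4256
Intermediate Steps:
K(L, O) = 6
S(o, G) = (6 + G)*(G + o) (S(o, G) = (o + G)*(G + 6) = (G + o)*(6 + G) = (6 + G)*(G + o))
S(-9, r) - 28*(-154) = (1² + 6*1 + 6*(-9) + 1*(-9)) - 28*(-154) = (1 + 6 - 54 - 9) + 4312 = -56 + 4312 = 4256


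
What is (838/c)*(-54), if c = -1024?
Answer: 11313/256 ≈ 44.191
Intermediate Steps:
(838/c)*(-54) = (838/(-1024))*(-54) = (838*(-1/1024))*(-54) = -419/512*(-54) = 11313/256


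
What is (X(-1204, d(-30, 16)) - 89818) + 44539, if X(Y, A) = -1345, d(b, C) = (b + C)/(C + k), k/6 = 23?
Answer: -46624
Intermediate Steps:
k = 138 (k = 6*23 = 138)
d(b, C) = (C + b)/(138 + C) (d(b, C) = (b + C)/(C + 138) = (C + b)/(138 + C))
(X(-1204, d(-30, 16)) - 89818) + 44539 = (-1345 - 89818) + 44539 = -91163 + 44539 = -46624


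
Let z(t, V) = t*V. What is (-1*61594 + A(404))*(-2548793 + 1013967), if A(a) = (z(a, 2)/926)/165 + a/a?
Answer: 7221965396536406/76395 ≈ 9.4535e+10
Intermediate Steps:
z(t, V) = V*t
A(a) = 1 + a/76395 (A(a) = ((2*a)/926)/165 + a/a = ((2*a)*(1/926))*(1/165) + 1 = (a/463)*(1/165) + 1 = a/76395 + 1 = 1 + a/76395)
(-1*61594 + A(404))*(-2548793 + 1013967) = (-1*61594 + (1 + (1/76395)*404))*(-2548793 + 1013967) = (-61594 + (1 + 404/76395))*(-1534826) = (-61594 + 76799/76395)*(-1534826) = -4705396831/76395*(-1534826) = 7221965396536406/76395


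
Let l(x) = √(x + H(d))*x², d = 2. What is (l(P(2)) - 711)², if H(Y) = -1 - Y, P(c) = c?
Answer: 505505 - 5688*I ≈ 5.0551e+5 - 5688.0*I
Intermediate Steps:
l(x) = x²*√(-3 + x) (l(x) = √(x + (-1 - 1*2))*x² = √(x + (-1 - 2))*x² = √(x - 3)*x² = √(-3 + x)*x² = x²*√(-3 + x))
(l(P(2)) - 711)² = (2²*√(-3 + 2) - 711)² = (4*√(-1) - 711)² = (4*I - 711)² = (-711 + 4*I)²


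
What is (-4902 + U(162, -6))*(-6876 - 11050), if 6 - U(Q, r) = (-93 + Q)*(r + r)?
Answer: 72922968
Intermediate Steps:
U(Q, r) = 6 - 2*r*(-93 + Q) (U(Q, r) = 6 - (-93 + Q)*(r + r) = 6 - (-93 + Q)*2*r = 6 - 2*r*(-93 + Q))
(-4902 + U(162, -6))*(-6876 - 11050) = (-4902 + (6 + 186*(-6) - 2*162*(-6)))*(-6876 - 11050) = (-4902 + (6 - 1116 + 1944))*(-17926) = (-4902 + 834)*(-17926) = -4068*(-17926) = 72922968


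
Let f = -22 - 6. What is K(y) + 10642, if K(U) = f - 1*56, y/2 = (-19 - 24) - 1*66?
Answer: 10558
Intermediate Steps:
y = -218 (y = 2*((-19 - 24) - 1*66) = 2*(-43 - 66) = 2*(-109) = -218)
f = -28
K(U) = -84 (K(U) = -28 - 1*56 = -28 - 56 = -84)
K(y) + 10642 = -84 + 10642 = 10558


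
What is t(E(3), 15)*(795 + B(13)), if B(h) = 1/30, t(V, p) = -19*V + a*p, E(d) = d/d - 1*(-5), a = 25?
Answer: 2075037/10 ≈ 2.0750e+5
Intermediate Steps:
E(d) = 6 (E(d) = 1 + 5 = 6)
t(V, p) = -19*V + 25*p
B(h) = 1/30
t(E(3), 15)*(795 + B(13)) = (-19*6 + 25*15)*(795 + 1/30) = (-114 + 375)*(23851/30) = 261*(23851/30) = 2075037/10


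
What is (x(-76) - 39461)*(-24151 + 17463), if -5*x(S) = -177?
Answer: 1318392064/5 ≈ 2.6368e+8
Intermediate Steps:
x(S) = 177/5 (x(S) = -⅕*(-177) = 177/5)
(x(-76) - 39461)*(-24151 + 17463) = (177/5 - 39461)*(-24151 + 17463) = -197128/5*(-6688) = 1318392064/5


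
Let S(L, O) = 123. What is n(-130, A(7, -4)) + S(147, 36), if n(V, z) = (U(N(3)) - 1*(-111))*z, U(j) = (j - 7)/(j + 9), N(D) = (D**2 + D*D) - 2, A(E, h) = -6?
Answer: -13629/25 ≈ -545.16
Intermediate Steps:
N(D) = -2 + 2*D**2 (N(D) = (D**2 + D**2) - 2 = 2*D**2 - 2 = -2 + 2*D**2)
U(j) = (-7 + j)/(9 + j)
n(V, z) = 2784*z/25 (n(V, z) = ((-7 + (-2 + 2*3**2))/(9 + (-2 + 2*3**2)) - 1*(-111))*z = ((-7 + (-2 + 2*9))/(9 + (-2 + 2*9)) + 111)*z = ((-7 + (-2 + 18))/(9 + (-2 + 18)) + 111)*z = ((-7 + 16)/(9 + 16) + 111)*z = (9/25 + 111)*z = 2784*z/25)
n(-130, A(7, -4)) + S(147, 36) = (2784/25)*(-6) + 123 = -16704/25 + 123 = -13629/25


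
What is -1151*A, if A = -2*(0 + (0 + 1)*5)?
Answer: 11510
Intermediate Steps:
A = -10 (A = -2*(0 + 1*5) = -2*(0 + 5) = -2*5 = -10)
-1151*A = -1151*(-10) = 11510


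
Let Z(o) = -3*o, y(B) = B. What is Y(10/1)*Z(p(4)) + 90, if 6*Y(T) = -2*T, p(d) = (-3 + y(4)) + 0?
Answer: 100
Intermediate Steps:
p(d) = 1 (p(d) = (-3 + 4) + 0 = 1 + 0 = 1)
Y(T) = -T/3 (Y(T) = (-2*T)/6 = -T/3)
Y(10/1)*Z(p(4)) + 90 = (-10/(3*1))*(-3*1) + 90 = -10/3*(-3) + 90 = 10 + 90 = 100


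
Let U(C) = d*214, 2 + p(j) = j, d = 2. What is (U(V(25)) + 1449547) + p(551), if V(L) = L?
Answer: 1450524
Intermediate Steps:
p(j) = -2 + j
U(C) = 428 (U(C) = 2*214 = 428)
(U(V(25)) + 1449547) + p(551) = (428 + 1449547) + (-2 + 551) = 1449975 + 549 = 1450524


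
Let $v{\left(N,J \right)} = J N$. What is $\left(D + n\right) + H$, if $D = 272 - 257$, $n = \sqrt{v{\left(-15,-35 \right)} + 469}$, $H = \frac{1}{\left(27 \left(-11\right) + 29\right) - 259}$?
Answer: $\frac{7904}{527} + \sqrt{994} \approx 46.526$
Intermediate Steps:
$H = - \frac{1}{527}$ ($H = \frac{1}{\left(-297 + 29\right) - 259} = \frac{1}{-268 - 259} = \frac{1}{-527} = - \frac{1}{527} \approx -0.0018975$)
$n = \sqrt{994}$ ($n = \sqrt{\left(-35\right) \left(-15\right) + 469} = \sqrt{525 + 469} = \sqrt{994} \approx 31.528$)
$D = 15$
$\left(D + n\right) + H = \left(15 + \sqrt{994}\right) - \frac{1}{527} = \frac{7904}{527} + \sqrt{994}$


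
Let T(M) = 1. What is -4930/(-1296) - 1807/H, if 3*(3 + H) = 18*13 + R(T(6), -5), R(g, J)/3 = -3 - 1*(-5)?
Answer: -981131/49896 ≈ -19.664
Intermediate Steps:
R(g, J) = 6 (R(g, J) = 3*(-3 - 1*(-5)) = 3*(-3 + 5) = 3*2 = 6)
H = 77 (H = -3 + (18*13 + 6)/3 = -3 + (234 + 6)/3 = -3 + (1/3)*240 = -3 + 80 = 77)
-4930/(-1296) - 1807/H = -4930/(-1296) - 1807/77 = -4930*(-1/1296) - 1807*1/77 = 2465/648 - 1807/77 = -981131/49896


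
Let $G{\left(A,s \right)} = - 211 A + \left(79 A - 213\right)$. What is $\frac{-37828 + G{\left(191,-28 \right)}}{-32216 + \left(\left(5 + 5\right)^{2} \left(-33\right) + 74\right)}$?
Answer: $\frac{63253}{35442} \approx 1.7847$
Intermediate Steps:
$G{\left(A,s \right)} = -213 - 132 A$ ($G{\left(A,s \right)} = - 211 A + \left(-213 + 79 A\right) = -213 - 132 A$)
$\frac{-37828 + G{\left(191,-28 \right)}}{-32216 + \left(\left(5 + 5\right)^{2} \left(-33\right) + 74\right)} = \frac{-37828 - 25425}{-32216 + \left(\left(5 + 5\right)^{2} \left(-33\right) + 74\right)} = \frac{-37828 - 25425}{-32216 + \left(10^{2} \left(-33\right) + 74\right)} = \frac{-37828 - 25425}{-32216 + \left(100 \left(-33\right) + 74\right)} = - \frac{63253}{-32216 + \left(-3300 + 74\right)} = - \frac{63253}{-32216 - 3226} = - \frac{63253}{-35442} = \left(-63253\right) \left(- \frac{1}{35442}\right) = \frac{63253}{35442}$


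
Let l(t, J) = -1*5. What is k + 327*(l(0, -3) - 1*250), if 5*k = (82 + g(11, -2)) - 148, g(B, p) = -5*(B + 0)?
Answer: -417046/5 ≈ -83409.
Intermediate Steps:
l(t, J) = -5
g(B, p) = -5*B
k = -121/5 (k = ((82 - 5*11) - 148)/5 = ((82 - 55) - 148)/5 = (27 - 148)/5 = (⅕)*(-121) = -121/5 ≈ -24.200)
k + 327*(l(0, -3) - 1*250) = -121/5 + 327*(-5 - 1*250) = -121/5 + 327*(-5 - 250) = -121/5 + 327*(-255) = -121/5 - 83385 = -417046/5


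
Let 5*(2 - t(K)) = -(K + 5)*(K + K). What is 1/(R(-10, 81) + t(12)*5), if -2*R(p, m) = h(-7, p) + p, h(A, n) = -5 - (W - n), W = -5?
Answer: 1/428 ≈ 0.0023364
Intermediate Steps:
t(K) = 2 + 2*K*(5 + K)/5 (t(K) = 2 - (-1)*(K + 5)*(K + K)/5 = 2 - (-1)*(5 + K)*(2*K)/5 = 2 - (-1)*2*K*(5 + K)/5 = 2 - (-2)*K*(5 + K)/5 = 2 + 2*K*(5 + K)/5)
h(A, n) = n (h(A, n) = -5 - (-5 - n) = -5 + (5 + n) = n)
R(p, m) = -p (R(p, m) = -(p + p)/2 = -p)
1/(R(-10, 81) + t(12)*5) = 1/(-1*(-10) + (2 + 2*12 + (⅖)*12²)*5) = 1/(10 + (2 + 24 + (⅖)*144)*5) = 1/(10 + (2 + 24 + 288/5)*5) = 1/(10 + (418/5)*5) = 1/(10 + 418) = 1/428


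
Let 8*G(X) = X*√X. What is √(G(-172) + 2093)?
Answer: √(2093 - 43*I*√43) ≈ 45.853 - 3.0747*I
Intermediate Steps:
G(X) = X^(3/2)/8 (G(X) = (X*√X)/8 = X^(3/2)/8)
√(G(-172) + 2093) = √((-172)^(3/2)/8 + 2093) = √((-344*I*√43)/8 + 2093) = √(-43*I*√43 + 2093) = √(2093 - 43*I*√43)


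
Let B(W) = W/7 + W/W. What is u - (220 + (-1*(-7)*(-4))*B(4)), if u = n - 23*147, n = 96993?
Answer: 93436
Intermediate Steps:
B(W) = 1 + W/7 (B(W) = W*(⅐) + 1 = W/7 + 1 = 1 + W/7)
u = 93612 (u = 96993 - 23*147 = 96993 - 1*3381 = 96993 - 3381 = 93612)
u - (220 + (-1*(-7)*(-4))*B(4)) = 93612 - (220 + (-1*(-7)*(-4))*(1 + (⅐)*4)) = 93612 - (220 + (7*(-4))*(1 + 4/7)) = 93612 - (220 - 28*11/7) = 93612 - (220 - 44) = 93612 - 1*176 = 93612 - 176 = 93436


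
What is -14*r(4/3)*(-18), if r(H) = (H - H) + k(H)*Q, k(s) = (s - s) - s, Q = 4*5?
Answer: -6720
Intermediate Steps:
Q = 20
k(s) = -s (k(s) = 0 - s = -s)
r(H) = -20*H (r(H) = (H - H) - H*20 = 0 - 20*H = -20*H)
-14*r(4/3)*(-18) = -(-280)*4/3*(-18) = -14*(-80/3)*(-18) = (1120/3)*(-18) = -6720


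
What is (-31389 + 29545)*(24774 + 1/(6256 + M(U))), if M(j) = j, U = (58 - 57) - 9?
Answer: -71357246333/1562 ≈ -4.5683e+7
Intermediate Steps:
U = -8 (U = 1 - 9 = -8)
(-31389 + 29545)*(24774 + 1/(6256 + M(U))) = (-31389 + 29545)*(24774 + 1/(6256 - 8)) = -1844*(24774 + 1/6248) = -1844*154787953/6248 = -71357246333/1562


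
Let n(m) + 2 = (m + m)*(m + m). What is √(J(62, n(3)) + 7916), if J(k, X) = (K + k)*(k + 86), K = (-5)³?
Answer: 8*I*√22 ≈ 37.523*I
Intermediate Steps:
K = -125
n(m) = -2 + 4*m² (n(m) = -2 + (m + m)*(m + m) = -2 + (2*m)*(2*m) = -2 + 4*m²)
J(k, X) = (-125 + k)*(86 + k) (J(k, X) = (-125 + k)*(k + 86) = (-125 + k)*(86 + k))
√(J(62, n(3)) + 7916) = √((-10750 + 62² - 39*62) + 7916) = √((-10750 + 3844 - 2418) + 7916) = √(-9324 + 7916) = √(-1408) = 8*I*√22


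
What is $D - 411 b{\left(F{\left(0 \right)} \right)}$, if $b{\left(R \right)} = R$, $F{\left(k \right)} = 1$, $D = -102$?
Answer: $-513$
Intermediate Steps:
$D - 411 b{\left(F{\left(0 \right)} \right)} = -102 - 411 = -513$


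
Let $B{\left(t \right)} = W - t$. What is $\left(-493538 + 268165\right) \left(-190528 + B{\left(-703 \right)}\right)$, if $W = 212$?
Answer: $42733650649$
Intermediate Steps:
$B{\left(t \right)} = 212 - t$
$\left(-493538 + 268165\right) \left(-190528 + B{\left(-703 \right)}\right) = \left(-493538 + 268165\right) \left(-190528 + \left(212 - -703\right)\right) = - 225373 \left(-190528 + \left(212 + 703\right)\right) = - 225373 \left(-190528 + 915\right) = \left(-225373\right) \left(-189613\right) = 42733650649$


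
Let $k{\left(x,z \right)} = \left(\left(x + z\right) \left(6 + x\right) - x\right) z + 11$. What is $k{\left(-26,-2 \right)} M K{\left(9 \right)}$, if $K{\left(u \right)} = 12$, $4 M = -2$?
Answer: $6966$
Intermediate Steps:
$M = - \frac{1}{2}$ ($M = \frac{1}{4} \left(-2\right) = - \frac{1}{2} \approx -0.5$)
$k{\left(x,z \right)} = 11 + z \left(- x + \left(6 + x\right) \left(x + z\right)\right)$ ($k{\left(x,z \right)} = \left(\left(6 + x\right) \left(x + z\right) - x\right) z + 11 = \left(- x + \left(6 + x\right) \left(x + z\right)\right) z + 11 = z \left(- x + \left(6 + x\right) \left(x + z\right)\right) + 11 = 11 + z \left(- x + \left(6 + x\right) \left(x + z\right)\right)$)
$k{\left(-26,-2 \right)} M K{\left(9 \right)} = \left(11 + 6 \left(-2\right)^{2} - 26 \left(-2\right)^{2} - 2 \left(-26\right)^{2} + 5 \left(-26\right) \left(-2\right)\right) \left(- \frac{1}{2}\right) 12 = \left(11 + 6 \cdot 4 - 104 - 1352 + 260\right) \left(- \frac{1}{2}\right) 12 = \left(11 + 24 - 104 - 1352 + 260\right) \left(- \frac{1}{2}\right) 12 = \left(-1161\right) \left(- \frac{1}{2}\right) 12 = \frac{1161}{2} \cdot 12 = 6966$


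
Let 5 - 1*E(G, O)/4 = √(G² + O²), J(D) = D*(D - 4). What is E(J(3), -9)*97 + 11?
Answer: 1951 - 1164*√10 ≈ -1729.9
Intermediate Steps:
J(D) = D*(-4 + D)
E(G, O) = 20 - 4*√(G² + O²)
E(J(3), -9)*97 + 11 = (20 - 4*√((3*(-4 + 3))² + (-9)²))*97 + 11 = (20 - 4*√((3*(-1))² + 81))*97 + 11 = (20 - 4*√((-3)² + 81))*97 + 11 = (20 - 4*√(9 + 81))*97 + 11 = (20 - 12*√10)*97 + 11 = (1940 - 1164*√10) + 11 = 1951 - 1164*√10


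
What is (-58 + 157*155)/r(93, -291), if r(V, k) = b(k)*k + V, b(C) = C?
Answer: 24277/84774 ≈ 0.28637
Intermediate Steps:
r(V, k) = V + k² (r(V, k) = k*k + V = k² + V = V + k²)
(-58 + 157*155)/r(93, -291) = (-58 + 157*155)/(93 + (-291)²) = (-58 + 24335)/(93 + 84681) = 24277/84774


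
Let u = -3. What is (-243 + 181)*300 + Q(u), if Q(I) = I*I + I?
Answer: -18594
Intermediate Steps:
Q(I) = I + I² (Q(I) = I² + I = I + I²)
(-243 + 181)*300 + Q(u) = (-243 + 181)*300 - 3*(1 - 3) = -62*300 - 3*(-2) = -18600 + 6 = -18594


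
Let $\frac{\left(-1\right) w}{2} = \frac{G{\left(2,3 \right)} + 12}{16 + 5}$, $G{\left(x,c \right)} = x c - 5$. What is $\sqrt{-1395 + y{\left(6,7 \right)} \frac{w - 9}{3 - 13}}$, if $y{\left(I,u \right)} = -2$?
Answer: $\frac{i \sqrt{616098}}{21} \approx 37.377 i$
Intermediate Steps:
$G{\left(x,c \right)} = -5 + c x$ ($G{\left(x,c \right)} = c x - 5 = -5 + c x$)
$w = - \frac{26}{21}$ ($w = - 2 \frac{\left(-5 + 3 \cdot 2\right) + 12}{16 + 5} = - 2 \frac{\left(-5 + 6\right) + 12}{21} = - 2 \left(1 + 12\right) \frac{1}{21} = - 2 \cdot 13 \cdot \frac{1}{21} = \left(-2\right) \frac{13}{21} = - \frac{26}{21} \approx -1.2381$)
$\sqrt{-1395 + y{\left(6,7 \right)} \frac{w - 9}{3 - 13}} = \sqrt{-1395 - 2 \frac{- \frac{26}{21} - 9}{3 - 13}} = \sqrt{-1395 - 2 \left(- \frac{215}{21 \left(-10\right)}\right)} = \sqrt{-1395 - 2 \left(\left(- \frac{215}{21}\right) \left(- \frac{1}{10}\right)\right)} = \sqrt{-1395 - \frac{43}{21}} = \sqrt{- \frac{29338}{21}} = \frac{i \sqrt{616098}}{21}$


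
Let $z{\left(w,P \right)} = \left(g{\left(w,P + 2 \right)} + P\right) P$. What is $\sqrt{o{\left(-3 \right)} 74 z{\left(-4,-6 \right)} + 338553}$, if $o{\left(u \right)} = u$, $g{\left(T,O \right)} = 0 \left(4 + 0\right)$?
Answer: $9 \sqrt{4081} \approx 574.94$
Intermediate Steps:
$g{\left(T,O \right)} = 0$ ($g{\left(T,O \right)} = 0 \cdot 4 = 0$)
$z{\left(w,P \right)} = P^{2}$ ($z{\left(w,P \right)} = \left(0 + P\right) P = P P = P^{2}$)
$\sqrt{o{\left(-3 \right)} 74 z{\left(-4,-6 \right)} + 338553} = \sqrt{\left(-3\right) 74 \left(-6\right)^{2} + 338553} = \sqrt{\left(-222\right) 36 + 338553} = \sqrt{-7992 + 338553} = \sqrt{330561} = 9 \sqrt{4081}$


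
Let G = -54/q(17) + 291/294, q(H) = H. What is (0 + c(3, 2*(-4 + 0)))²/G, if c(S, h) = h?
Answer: -106624/3643 ≈ -29.268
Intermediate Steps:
G = -3643/1666 (G = -54/17 + 291/294 = -54*1/17 + 291*(1/294) = -54/17 + 97/98 = -3643/1666 ≈ -2.1867)
(0 + c(3, 2*(-4 + 0)))²/G = (0 + 2*(-4 + 0))²/(-3643/1666) = (0 + 2*(-4))²*(-1666/3643) = (0 - 8)²*(-1666/3643) = (-8)²*(-1666/3643) = 64*(-1666/3643) = -106624/3643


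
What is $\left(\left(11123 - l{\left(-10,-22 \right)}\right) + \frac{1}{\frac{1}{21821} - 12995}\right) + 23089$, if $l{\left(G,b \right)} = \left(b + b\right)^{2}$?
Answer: $\frac{9152308220923}{283563894} \approx 32276.0$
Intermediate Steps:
$l{\left(G,b \right)} = 4 b^{2}$ ($l{\left(G,b \right)} = \left(2 b\right)^{2} = 4 b^{2}$)
$\left(\left(11123 - l{\left(-10,-22 \right)}\right) + \frac{1}{\frac{1}{21821} - 12995}\right) + 23089 = \left(\left(11123 - 4 \left(-22\right)^{2}\right) + \frac{1}{\frac{1}{21821} - 12995}\right) + 23089 = \left(\left(11123 - 4 \cdot 484\right) + \frac{1}{\frac{1}{21821} - 12995}\right) + 23089 = \left(\left(11123 - 1936\right) + \frac{1}{- \frac{283563894}{21821}}\right) + 23089 = \left(\left(11123 - 1936\right) - \frac{21821}{283563894}\right) + 23089 = \left(9187 - \frac{21821}{283563894}\right) + 23089 = \frac{2605101472357}{283563894} + 23089 = \frac{9152308220923}{283563894}$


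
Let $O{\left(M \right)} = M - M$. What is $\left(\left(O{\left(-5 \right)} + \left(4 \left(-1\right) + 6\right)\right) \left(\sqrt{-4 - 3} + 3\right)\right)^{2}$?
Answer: $8 + 24 i \sqrt{7} \approx 8.0 + 63.498 i$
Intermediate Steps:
$O{\left(M \right)} = 0$
$\left(\left(O{\left(-5 \right)} + \left(4 \left(-1\right) + 6\right)\right) \left(\sqrt{-4 - 3} + 3\right)\right)^{2} = \left(\left(0 + \left(4 \left(-1\right) + 6\right)\right) \left(\sqrt{-4 - 3} + 3\right)\right)^{2} = \left(\left(0 + \left(-4 + 6\right)\right) \left(\sqrt{-7} + 3\right)\right)^{2} = \left(\left(0 + 2\right) \left(i \sqrt{7} + 3\right)\right)^{2} = \left(2 \left(3 + i \sqrt{7}\right)\right)^{2} = \left(6 + 2 i \sqrt{7}\right)^{2}$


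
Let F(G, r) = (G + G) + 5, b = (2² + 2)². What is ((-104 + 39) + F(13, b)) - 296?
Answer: -330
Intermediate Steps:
b = 36 (b = (4 + 2)² = 6² = 36)
F(G, r) = 5 + 2*G (F(G, r) = 2*G + 5 = 5 + 2*G)
((-104 + 39) + F(13, b)) - 296 = ((-104 + 39) + (5 + 2*13)) - 296 = (-65 + (5 + 26)) - 296 = (-65 + 31) - 296 = -34 - 296 = -330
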